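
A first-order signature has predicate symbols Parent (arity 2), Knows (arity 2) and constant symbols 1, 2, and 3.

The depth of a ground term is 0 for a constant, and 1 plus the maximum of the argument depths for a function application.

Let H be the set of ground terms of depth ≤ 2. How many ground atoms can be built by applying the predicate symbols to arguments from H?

First count ground terms of depth ≤ 2.
With no function symbols every ground term is a constant, so there are exactly 3 ground terms at every depth bound.
N_0 = 3
N_1 = 3
N_2 = 3
Explicitly: 1, 2, 3.
So |H| = 3.
For each predicate symbol, the number of ground atoms is |H| raised to its arity; summing:
  Parent: 3^2 = 9;  Knows: 3^2 = 9
Total ground atoms: 9 + 9 = 18.

18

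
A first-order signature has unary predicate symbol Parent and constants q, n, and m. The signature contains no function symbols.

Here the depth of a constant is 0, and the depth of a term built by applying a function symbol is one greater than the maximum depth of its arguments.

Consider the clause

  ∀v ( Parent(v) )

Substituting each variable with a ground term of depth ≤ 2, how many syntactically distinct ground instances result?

Ground terms of depth ≤ 2:
  With no function symbols every ground term is a constant, so there are exactly 3 ground terms at every depth bound.
  N_0 = 3
  N_1 = 3
  N_2 = 3
So there are 3 ground terms available for substitution.
There is 1 variable to instantiate (v),  occurring in at least one literal, so different choices give different ground instances.
Number of ground instances = 3.

3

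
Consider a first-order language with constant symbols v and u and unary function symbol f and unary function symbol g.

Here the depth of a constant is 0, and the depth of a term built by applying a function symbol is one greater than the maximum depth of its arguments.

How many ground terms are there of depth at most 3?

30

Write N_k for the number of ground terms of depth ≤ k. A term of depth ≤ k is either a constant or a function symbol applied to arguments of depth ≤ k−1, so N_k = 2 + N_{k-1} + N_{k-1}.
N_0 = 2
N_1 = 2 + 2 + 2 = 6
N_2 = 2 + 6 + 6 = 14
N_3 = 2 + 14 + 14 = 30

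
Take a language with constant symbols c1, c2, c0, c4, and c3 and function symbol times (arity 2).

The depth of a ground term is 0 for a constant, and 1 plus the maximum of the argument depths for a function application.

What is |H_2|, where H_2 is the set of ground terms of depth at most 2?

905

Write N_k for the number of ground terms of depth ≤ k. A term of depth ≤ k is either a constant or a function symbol applied to arguments of depth ≤ k−1, so N_k = 5 + N_{k-1}^2.
N_0 = 5
N_1 = 5 + 5^2 = 30
N_2 = 5 + 30^2 = 905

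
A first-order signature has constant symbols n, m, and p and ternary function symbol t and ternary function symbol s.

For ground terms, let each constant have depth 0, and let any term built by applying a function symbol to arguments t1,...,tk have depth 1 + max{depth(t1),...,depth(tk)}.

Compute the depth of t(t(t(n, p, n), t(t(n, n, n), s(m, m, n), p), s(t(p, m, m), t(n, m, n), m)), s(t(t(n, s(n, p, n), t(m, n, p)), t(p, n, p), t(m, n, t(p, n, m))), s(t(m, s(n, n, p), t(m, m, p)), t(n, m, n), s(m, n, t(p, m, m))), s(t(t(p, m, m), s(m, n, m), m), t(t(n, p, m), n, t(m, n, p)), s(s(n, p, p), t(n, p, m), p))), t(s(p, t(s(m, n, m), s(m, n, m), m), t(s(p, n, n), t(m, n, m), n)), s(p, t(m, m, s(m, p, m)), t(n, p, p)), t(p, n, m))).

5

depth(t(n, p, n)) = 1 + max(0, 0, 0) = 1
depth(t(n, n, n)) = 1 + max(0, 0, 0) = 1
depth(s(m, m, n)) = 1 + max(0, 0, 0) = 1
depth(t(t(n, n, n), s(m, m, n), p)) = 1 + max(1, 1, 0) = 2
depth(t(p, m, m)) = 1 + max(0, 0, 0) = 1
depth(t(n, m, n)) = 1 + max(0, 0, 0) = 1
depth(s(t(p, m, m), t(n, m, n), m)) = 1 + max(1, 1, 0) = 2
depth(t(t(n, p, n), t(t(n, n, n), s(m, m, n), p), s(t(p, m, m), t(n, m, n), m))) = 1 + max(1, 2, 2) = 3
depth(s(n, p, n)) = 1 + max(0, 0, 0) = 1
depth(t(m, n, p)) = 1 + max(0, 0, 0) = 1
depth(t(n, s(n, p, n), t(m, n, p))) = 1 + max(0, 1, 1) = 2
depth(t(p, n, p)) = 1 + max(0, 0, 0) = 1
depth(t(p, n, m)) = 1 + max(0, 0, 0) = 1
depth(t(m, n, t(p, n, m))) = 1 + max(0, 0, 1) = 2
depth(t(t(n, s(n, p, n), t(m, n, p)), t(p, n, p), t(m, n, t(p, n, m)))) = 1 + max(2, 1, 2) = 3
depth(s(n, n, p)) = 1 + max(0, 0, 0) = 1
depth(t(m, m, p)) = 1 + max(0, 0, 0) = 1
depth(t(m, s(n, n, p), t(m, m, p))) = 1 + max(0, 1, 1) = 2
depth(s(m, n, t(p, m, m))) = 1 + max(0, 0, 1) = 2
depth(s(t(m, s(n, n, p), t(m, m, p)), t(n, m, n), s(m, n, t(p, m, m)))) = 1 + max(2, 1, 2) = 3
depth(s(m, n, m)) = 1 + max(0, 0, 0) = 1
depth(t(t(p, m, m), s(m, n, m), m)) = 1 + max(1, 1, 0) = 2
depth(t(n, p, m)) = 1 + max(0, 0, 0) = 1
depth(t(t(n, p, m), n, t(m, n, p))) = 1 + max(1, 0, 1) = 2
depth(s(n, p, p)) = 1 + max(0, 0, 0) = 1
depth(s(s(n, p, p), t(n, p, m), p)) = 1 + max(1, 1, 0) = 2
depth(s(t(t(p, m, m), s(m, n, m), m), t(t(n, p, m), n, t(m, n, p)), s(s(n, p, p), t(n, p, m), p))) = 1 + max(2, 2, 2) = 3
depth(s(t(t(n, s(n, p, n), t(m, n, p)), t(p, n, p), t(m, n, t(p, n, m))), s(t(m, s(n, n, p), t(m, m, p)), t(n, m, n), s(m, n, t(p, m, m))), s(t(t(p, m, m), s(m, n, m), m), t(t(n, p, m), n, t(m, n, p)), s(s(n, p, p), t(n, p, m), p)))) = 1 + max(3, 3, 3) = 4
depth(t(s(m, n, m), s(m, n, m), m)) = 1 + max(1, 1, 0) = 2
depth(s(p, n, n)) = 1 + max(0, 0, 0) = 1
depth(t(m, n, m)) = 1 + max(0, 0, 0) = 1
depth(t(s(p, n, n), t(m, n, m), n)) = 1 + max(1, 1, 0) = 2
depth(s(p, t(s(m, n, m), s(m, n, m), m), t(s(p, n, n), t(m, n, m), n))) = 1 + max(0, 2, 2) = 3
depth(s(m, p, m)) = 1 + max(0, 0, 0) = 1
depth(t(m, m, s(m, p, m))) = 1 + max(0, 0, 1) = 2
depth(t(n, p, p)) = 1 + max(0, 0, 0) = 1
depth(s(p, t(m, m, s(m, p, m)), t(n, p, p))) = 1 + max(0, 2, 1) = 3
depth(t(s(p, t(s(m, n, m), s(m, n, m), m), t(s(p, n, n), t(m, n, m), n)), s(p, t(m, m, s(m, p, m)), t(n, p, p)), t(p, n, m))) = 1 + max(3, 3, 1) = 4
depth(t(t(t(n, p, n), t(t(n, n, n), s(m, m, n), p), s(t(p, m, m), t(n, m, n), m)), s(t(t(n, s(n, p, n), t(m, n, p)), t(p, n, p), t(m, n, t(p, n, m))), s(t(m, s(n, n, p), t(m, m, p)), t(n, m, n), s(m, n, t(p, m, m))), s(t(t(p, m, m), s(m, n, m), m), t(t(n, p, m), n, t(m, n, p)), s(s(n, p, p), t(n, p, m), p))), t(s(p, t(s(m, n, m), s(m, n, m), m), t(s(p, n, n), t(m, n, m), n)), s(p, t(m, m, s(m, p, m)), t(n, p, p)), t(p, n, m)))) = 1 + max(3, 4, 4) = 5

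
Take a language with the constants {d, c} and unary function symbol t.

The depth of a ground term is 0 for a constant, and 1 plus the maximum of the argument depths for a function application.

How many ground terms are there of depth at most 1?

Write N_k for the number of ground terms of depth ≤ k. A term of depth ≤ k is either a constant or a function symbol applied to arguments of depth ≤ k−1, so N_k = 2 + N_{k-1}.
N_0 = 2
N_1 = 2 + 2 = 4
Explicitly: d, c, t(d), t(c).

4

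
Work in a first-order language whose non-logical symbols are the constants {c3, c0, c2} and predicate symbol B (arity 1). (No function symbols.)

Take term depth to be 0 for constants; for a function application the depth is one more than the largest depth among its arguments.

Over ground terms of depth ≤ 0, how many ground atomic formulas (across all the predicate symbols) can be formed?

3

First count ground terms of depth ≤ 0.
With no function symbols every ground term is a constant, so there are exactly 3 ground terms at every depth bound.
N_0 = 3
Explicitly: c3, c0, c2.
So |H| = 3.
Ground atoms are formed by filling each argument slot of a predicate with a term from H, so an r-ary predicate gives |H|^r atoms:
  B: 3
Total ground atoms: 3.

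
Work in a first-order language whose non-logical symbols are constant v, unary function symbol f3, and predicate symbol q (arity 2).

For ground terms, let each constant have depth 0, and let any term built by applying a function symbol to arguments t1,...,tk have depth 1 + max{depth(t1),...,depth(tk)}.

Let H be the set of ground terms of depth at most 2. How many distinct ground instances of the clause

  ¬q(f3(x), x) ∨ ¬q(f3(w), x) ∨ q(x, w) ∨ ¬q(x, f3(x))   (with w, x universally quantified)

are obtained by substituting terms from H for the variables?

9

Ground terms of depth ≤ 2:
  Let N_k = |{terms of depth ≤ k}|. Then N_0 = 1 and N_k = 1 + N_{k-1} for k ≥ 1 (one summand per function symbol, arity giving the exponent).
  N_0 = 1
  N_1 = 1 + 1 = 2
  N_2 = 1 + 2 = 3
  Explicitly: v, f3(v), f3(f3(v)).
So there are 3 ground terms available for substitution.
The body mentions every one of the 2 quantified variables; since ground terms form a free algebra, no two substitutions collapse to the same formula.
Number of ground instances = 3^2 = 9.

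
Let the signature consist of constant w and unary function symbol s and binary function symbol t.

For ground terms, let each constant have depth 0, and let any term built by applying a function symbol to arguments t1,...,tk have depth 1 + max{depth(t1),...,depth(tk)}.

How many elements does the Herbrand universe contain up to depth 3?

183

Write N_k for the number of ground terms of depth ≤ k. A term of depth ≤ k is either a constant or a function symbol applied to arguments of depth ≤ k−1, so N_k = 1 + N_{k-1} + N_{k-1}^2.
N_0 = 1
N_1 = 1 + 1 + 1^2 = 3
N_2 = 1 + 3 + 3^2 = 13
N_3 = 1 + 13 + 13^2 = 183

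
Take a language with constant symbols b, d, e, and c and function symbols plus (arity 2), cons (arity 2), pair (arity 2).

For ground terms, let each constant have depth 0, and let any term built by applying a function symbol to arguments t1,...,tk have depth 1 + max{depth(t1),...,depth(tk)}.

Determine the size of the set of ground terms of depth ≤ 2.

Let N_k count ground terms of depth at most k. Each non-constant term of depth ≤ k is some function symbol applied to depth-≤(k−1) arguments, giving N_k = 4 + N_{k-1}^2 + N_{k-1}^2 + N_{k-1}^2.
N_0 = 4
N_1 = 4 + 4^2 + 4^2 + 4^2 = 52
N_2 = 4 + 52^2 + 52^2 + 52^2 = 8116

8116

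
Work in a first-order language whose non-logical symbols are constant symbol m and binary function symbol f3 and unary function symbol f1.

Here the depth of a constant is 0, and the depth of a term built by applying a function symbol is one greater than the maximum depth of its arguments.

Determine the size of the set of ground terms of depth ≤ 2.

13

Let N_k = |{terms of depth ≤ k}|. Then N_0 = 1 and N_k = 1 + N_{k-1}^2 + N_{k-1} for k ≥ 1 (one summand per function symbol, arity giving the exponent).
N_0 = 1
N_1 = 1 + 1^2 + 1 = 3
N_2 = 1 + 3^2 + 3 = 13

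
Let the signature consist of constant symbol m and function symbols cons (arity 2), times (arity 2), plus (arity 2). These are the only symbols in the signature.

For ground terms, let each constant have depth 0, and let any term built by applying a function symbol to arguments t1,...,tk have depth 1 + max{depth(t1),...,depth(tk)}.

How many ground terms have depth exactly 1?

Let N_k = |{terms of depth ≤ k}|. Then N_0 = 1 and N_k = 1 + N_{k-1}^2 + N_{k-1}^2 + N_{k-1}^2 for k ≥ 1 (one summand per function symbol, arity giving the exponent).
N_0 = 1
N_1 = 1 + 1^2 + 1^2 + 1^2 = 4
Terms of depth exactly 1: N_1 − N_0 = 4 − 1 = 3.

3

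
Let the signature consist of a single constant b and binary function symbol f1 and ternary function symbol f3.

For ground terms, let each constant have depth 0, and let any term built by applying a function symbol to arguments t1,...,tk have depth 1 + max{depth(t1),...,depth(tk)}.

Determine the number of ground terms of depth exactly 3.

Let N_k count ground terms of depth at most k. Each non-constant term of depth ≤ k is some function symbol applied to depth-≤(k−1) arguments, giving N_k = 1 + N_{k-1}^2 + N_{k-1}^3.
N_0 = 1
N_1 = 1 + 1^2 + 1^3 = 3
N_2 = 1 + 3^2 + 3^3 = 37
N_3 = 1 + 37^2 + 37^3 = 52023
Terms of depth exactly 3: N_3 − N_2 = 52023 − 37 = 51986.

51986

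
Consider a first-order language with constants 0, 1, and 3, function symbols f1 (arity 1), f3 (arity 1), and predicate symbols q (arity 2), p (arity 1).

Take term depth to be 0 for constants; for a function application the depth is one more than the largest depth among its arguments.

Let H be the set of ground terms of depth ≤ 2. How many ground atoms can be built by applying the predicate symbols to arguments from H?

462

First count ground terms of depth ≤ 2.
Let N_k count ground terms of depth at most k. Each non-constant term of depth ≤ k is some function symbol applied to depth-≤(k−1) arguments, giving N_k = 3 + N_{k-1} + N_{k-1}.
N_0 = 3
N_1 = 3 + 3 + 3 = 9
N_2 = 3 + 9 + 9 = 21
So |H| = 21.
Ground atoms are formed by filling each argument slot of a predicate with a term from H, so an r-ary predicate gives |H|^r atoms:
  q: 21^2 = 441;  p: 21
Total ground atoms: 441 + 21 = 462.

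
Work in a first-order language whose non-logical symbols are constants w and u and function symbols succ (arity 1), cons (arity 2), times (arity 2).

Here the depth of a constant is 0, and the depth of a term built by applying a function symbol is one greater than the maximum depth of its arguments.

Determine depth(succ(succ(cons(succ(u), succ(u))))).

depth(succ(u)) = 1 + depth(u) = 1 + 0 = 1
depth(cons(succ(u), succ(u))) = 1 + max(1, 1) = 2
depth(succ(cons(succ(u), succ(u)))) = 1 + depth(cons(succ(u), succ(u))) = 1 + 2 = 3
depth(succ(succ(cons(succ(u), succ(u))))) = 1 + depth(succ(cons(succ(u), succ(u)))) = 1 + 3 = 4

4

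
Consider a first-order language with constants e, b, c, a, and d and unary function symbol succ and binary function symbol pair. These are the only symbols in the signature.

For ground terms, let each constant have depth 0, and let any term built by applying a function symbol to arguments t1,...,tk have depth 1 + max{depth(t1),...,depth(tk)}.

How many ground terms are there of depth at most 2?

Write N_k for the number of ground terms of depth ≤ k. A term of depth ≤ k is either a constant or a function symbol applied to arguments of depth ≤ k−1, so N_k = 5 + N_{k-1} + N_{k-1}^2.
N_0 = 5
N_1 = 5 + 5 + 5^2 = 35
N_2 = 5 + 35 + 35^2 = 1265

1265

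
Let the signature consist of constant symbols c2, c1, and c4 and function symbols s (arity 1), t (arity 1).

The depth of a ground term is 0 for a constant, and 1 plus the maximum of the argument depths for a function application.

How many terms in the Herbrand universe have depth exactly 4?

If N_k denotes the number of depth-≤k ground terms, the 3 constants give N_0 = 3, and each function symbol of arity r contributes N_{k-1}^r new terms at level k: N_k = 3 + N_{k-1} + N_{k-1}.
N_0 = 3
N_1 = 3 + 3 + 3 = 9
N_2 = 3 + 9 + 9 = 21
N_3 = 3 + 21 + 21 = 45
N_4 = 3 + 45 + 45 = 93
Terms of depth exactly 4: N_4 − N_3 = 93 − 45 = 48.

48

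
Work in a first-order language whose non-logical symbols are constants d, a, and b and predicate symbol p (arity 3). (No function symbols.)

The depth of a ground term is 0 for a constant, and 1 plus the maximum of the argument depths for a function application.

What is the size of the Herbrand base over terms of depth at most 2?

27

First count ground terms of depth ≤ 2.
With no function symbols every ground term is a constant, so there are exactly 3 ground terms at every depth bound.
N_0 = 3
N_1 = 3
N_2 = 3
So |H| = 3.
For each predicate symbol, the number of ground atoms is |H| raised to its arity; summing:
  p: 3^3 = 27
Total ground atoms: 27.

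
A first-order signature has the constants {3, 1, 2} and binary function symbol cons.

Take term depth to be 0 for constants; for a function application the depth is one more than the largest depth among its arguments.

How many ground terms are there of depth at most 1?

If N_k denotes the number of depth-≤k ground terms, the 3 constants give N_0 = 3, and each function symbol of arity r contributes N_{k-1}^r new terms at level k: N_k = 3 + N_{k-1}^2.
N_0 = 3
N_1 = 3 + 3^2 = 12
Explicitly: 3, 1, 2, cons(3, 3), cons(3, 1), cons(3, 2), cons(1, 3), cons(1, 1), cons(1, 2), cons(2, 3), cons(2, 1), cons(2, 2).

12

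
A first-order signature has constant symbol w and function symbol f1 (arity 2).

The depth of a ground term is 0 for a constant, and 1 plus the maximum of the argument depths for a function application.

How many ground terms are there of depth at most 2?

5

Write N_k for the number of ground terms of depth ≤ k. A term of depth ≤ k is either a constant or a function symbol applied to arguments of depth ≤ k−1, so N_k = 1 + N_{k-1}^2.
N_0 = 1
N_1 = 1 + 1^2 = 2
N_2 = 1 + 2^2 = 5
Explicitly: w, f1(w, w), f1(w, f1(w, w)), f1(f1(w, w), w), f1(f1(w, w), f1(w, w)).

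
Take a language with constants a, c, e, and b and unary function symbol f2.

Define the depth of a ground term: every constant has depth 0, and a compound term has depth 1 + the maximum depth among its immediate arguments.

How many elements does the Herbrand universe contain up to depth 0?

4

Count level by level. With function symbols f2/1, the terms of depth ≤ k are the 4 constants together with each function applied to depth-≤(k−1) tuples, so N_k = 4 + N_{k-1}.
N_0 = 4
Explicitly: a, c, e, b.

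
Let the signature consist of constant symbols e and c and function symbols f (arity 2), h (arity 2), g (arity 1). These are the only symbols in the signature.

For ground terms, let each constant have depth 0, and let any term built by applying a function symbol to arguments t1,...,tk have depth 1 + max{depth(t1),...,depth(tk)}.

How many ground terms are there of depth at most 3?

182712

If N_k denotes the number of depth-≤k ground terms, the 2 constants give N_0 = 2, and each function symbol of arity r contributes N_{k-1}^r new terms at level k: N_k = 2 + N_{k-1}^2 + N_{k-1}^2 + N_{k-1}.
N_0 = 2
N_1 = 2 + 2^2 + 2^2 + 2 = 12
N_2 = 2 + 12^2 + 12^2 + 12 = 302
N_3 = 2 + 302^2 + 302^2 + 302 = 182712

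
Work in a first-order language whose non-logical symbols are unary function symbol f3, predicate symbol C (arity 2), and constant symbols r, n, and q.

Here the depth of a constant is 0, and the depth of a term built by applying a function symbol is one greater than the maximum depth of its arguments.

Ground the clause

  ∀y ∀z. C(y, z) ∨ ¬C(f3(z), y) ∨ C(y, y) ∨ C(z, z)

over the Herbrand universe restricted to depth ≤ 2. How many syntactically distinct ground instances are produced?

81

Ground terms of depth ≤ 2:
  If N_k denotes the number of depth-≤k ground terms, the 3 constants give N_0 = 3, and each function symbol of arity r contributes N_{k-1}^r new terms at level k: N_k = 3 + N_{k-1}.
  N_0 = 3
  N_1 = 3 + 3 = 6
  N_2 = 3 + 6 = 9
  Explicitly: r, n, q, f3(r), f3(n), f3(q), f3(f3(r)), f3(f3(n)), f3(f3(q)).
So there are 9 ground terms available for substitution.
The body mentions every one of the 2 quantified variables; since ground terms form a free algebra, no two substitutions collapse to the same formula.
Number of ground instances = 9^2 = 81.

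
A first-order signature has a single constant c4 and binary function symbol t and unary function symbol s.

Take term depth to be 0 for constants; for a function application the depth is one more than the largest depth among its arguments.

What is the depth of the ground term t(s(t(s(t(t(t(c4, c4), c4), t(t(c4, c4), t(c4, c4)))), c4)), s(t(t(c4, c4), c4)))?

depth(t(c4, c4)) = 1 + max(0, 0) = 1
depth(t(t(c4, c4), c4)) = 1 + max(1, 0) = 2
depth(t(t(c4, c4), t(c4, c4))) = 1 + max(1, 1) = 2
depth(t(t(t(c4, c4), c4), t(t(c4, c4), t(c4, c4)))) = 1 + max(2, 2) = 3
depth(s(t(t(t(c4, c4), c4), t(t(c4, c4), t(c4, c4))))) = 1 + depth(t(t(t(c4, c4), c4), t(t(c4, c4), t(c4, c4)))) = 1 + 3 = 4
depth(t(s(t(t(t(c4, c4), c4), t(t(c4, c4), t(c4, c4)))), c4)) = 1 + max(4, 0) = 5
depth(s(t(s(t(t(t(c4, c4), c4), t(t(c4, c4), t(c4, c4)))), c4))) = 1 + depth(t(s(t(t(t(c4, c4), c4), t(t(c4, c4), t(c4, c4)))), c4)) = 1 + 5 = 6
depth(s(t(t(c4, c4), c4))) = 1 + depth(t(t(c4, c4), c4)) = 1 + 2 = 3
depth(t(s(t(s(t(t(t(c4, c4), c4), t(t(c4, c4), t(c4, c4)))), c4)), s(t(t(c4, c4), c4)))) = 1 + max(6, 3) = 7

7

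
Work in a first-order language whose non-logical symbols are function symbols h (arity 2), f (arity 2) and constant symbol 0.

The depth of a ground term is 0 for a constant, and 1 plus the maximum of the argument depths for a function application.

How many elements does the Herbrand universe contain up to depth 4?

Write N_k for the number of ground terms of depth ≤ k. A term of depth ≤ k is either a constant or a function symbol applied to arguments of depth ≤ k−1, so N_k = 1 + N_{k-1}^2 + N_{k-1}^2.
N_0 = 1
N_1 = 1 + 1^2 + 1^2 = 3
N_2 = 1 + 3^2 + 3^2 = 19
N_3 = 1 + 19^2 + 19^2 = 723
N_4 = 1 + 723^2 + 723^2 = 1045459

1045459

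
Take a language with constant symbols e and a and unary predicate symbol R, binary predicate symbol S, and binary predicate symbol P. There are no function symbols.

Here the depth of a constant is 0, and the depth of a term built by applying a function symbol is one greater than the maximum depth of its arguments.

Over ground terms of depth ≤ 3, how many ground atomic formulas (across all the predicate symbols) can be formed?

First count ground terms of depth ≤ 3.
With no function symbols every ground term is a constant, so there are exactly 2 ground terms at every depth bound.
N_0 = 2
N_1 = 2
N_2 = 2
N_3 = 2
So |H| = 2.
Ground atoms are formed by filling each argument slot of a predicate with a term from H, so an r-ary predicate gives |H|^r atoms:
  R: 2;  S: 2^2 = 4;  P: 2^2 = 4
Total ground atoms: 2 + 4 + 4 = 10.

10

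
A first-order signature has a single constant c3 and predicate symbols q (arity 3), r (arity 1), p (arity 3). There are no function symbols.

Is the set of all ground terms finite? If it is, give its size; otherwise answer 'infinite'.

There are no function symbols, so the only ground term is the single constant.
The Herbrand universe is {c3}, finite with 1 element.

1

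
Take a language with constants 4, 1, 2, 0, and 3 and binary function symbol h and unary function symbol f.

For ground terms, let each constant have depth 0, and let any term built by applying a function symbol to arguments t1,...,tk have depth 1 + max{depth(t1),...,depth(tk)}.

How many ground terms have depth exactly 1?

Count level by level. With function symbols h/2, f/1, the terms of depth ≤ k are the 5 constants together with each function applied to depth-≤(k−1) tuples, so N_k = 5 + N_{k-1}^2 + N_{k-1}.
N_0 = 5
N_1 = 5 + 5^2 + 5 = 35
Terms of depth exactly 1: N_1 − N_0 = 35 − 5 = 30.

30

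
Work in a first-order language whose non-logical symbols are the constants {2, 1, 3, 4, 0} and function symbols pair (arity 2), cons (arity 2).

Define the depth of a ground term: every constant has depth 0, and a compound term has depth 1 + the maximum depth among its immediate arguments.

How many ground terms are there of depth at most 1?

55

Let N_k count ground terms of depth at most k. Each non-constant term of depth ≤ k is some function symbol applied to depth-≤(k−1) arguments, giving N_k = 5 + N_{k-1}^2 + N_{k-1}^2.
N_0 = 5
N_1 = 5 + 5^2 + 5^2 = 55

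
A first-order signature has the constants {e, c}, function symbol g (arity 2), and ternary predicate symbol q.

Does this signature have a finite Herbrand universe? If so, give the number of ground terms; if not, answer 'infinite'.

infinite

The signature has at least one function symbol (g, arity 2) and at least one constant (e).
Iterating g gives infinitely many distinct ground terms: e, g(e, e), g(g(e, e), g(e, e)), ...
So the Herbrand universe is infinite.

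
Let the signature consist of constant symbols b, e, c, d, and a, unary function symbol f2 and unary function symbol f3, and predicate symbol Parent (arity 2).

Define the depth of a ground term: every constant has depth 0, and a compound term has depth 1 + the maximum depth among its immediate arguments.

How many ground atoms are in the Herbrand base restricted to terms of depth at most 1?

225

First count ground terms of depth ≤ 1.
Let N_k = |{terms of depth ≤ k}|. Then N_0 = 5 and N_k = 5 + N_{k-1} + N_{k-1} for k ≥ 1 (one summand per function symbol, arity giving the exponent).
N_0 = 5
N_1 = 5 + 5 + 5 = 15
So |H| = 15.
Each predicate of arity r yields |H|^r ground atoms (one per choice of an r-tuple from H):
  Parent: 15^2 = 225
Total ground atoms: 225.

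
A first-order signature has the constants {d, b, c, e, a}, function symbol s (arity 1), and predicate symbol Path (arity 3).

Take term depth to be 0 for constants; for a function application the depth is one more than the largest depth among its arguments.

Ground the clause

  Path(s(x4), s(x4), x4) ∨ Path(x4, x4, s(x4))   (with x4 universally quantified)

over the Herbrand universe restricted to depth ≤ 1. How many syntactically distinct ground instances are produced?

10

Ground terms of depth ≤ 1:
  If N_k denotes the number of depth-≤k ground terms, the 5 constants give N_0 = 5, and each function symbol of arity r contributes N_{k-1}^r new terms at level k: N_k = 5 + N_{k-1}.
  N_0 = 5
  N_1 = 5 + 5 = 10
  Explicitly: d, b, c, e, a, s(d), s(b), s(c), s(e), s(a).
So there are 10 ground terms available for substitution.
The variable x4 ranges independently over the available ground terms, and distinct assignments produce distinct instances.
Number of ground instances = 10.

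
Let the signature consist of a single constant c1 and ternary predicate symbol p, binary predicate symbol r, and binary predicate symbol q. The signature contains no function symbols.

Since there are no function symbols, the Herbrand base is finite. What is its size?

3

With no function symbols, the Herbrand universe is just the 1 constant.
Ground atoms per predicate: p: 1^3 = 1, r: 1^2 = 1, q: 1^2 = 1.
Herbrand base size = 1 + 1 + 1 = 3.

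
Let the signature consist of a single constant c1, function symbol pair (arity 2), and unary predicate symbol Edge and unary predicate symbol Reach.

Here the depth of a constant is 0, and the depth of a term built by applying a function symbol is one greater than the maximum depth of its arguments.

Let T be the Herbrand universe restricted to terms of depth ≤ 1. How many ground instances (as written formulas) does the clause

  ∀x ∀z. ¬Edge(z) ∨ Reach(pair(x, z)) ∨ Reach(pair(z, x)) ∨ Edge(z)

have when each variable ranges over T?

Ground terms of depth ≤ 1:
  Write N_k for the number of ground terms of depth ≤ k. A term of depth ≤ k is either a constant or a function symbol applied to arguments of depth ≤ k−1, so N_k = 1 + N_{k-1}^2.
  N_0 = 1
  N_1 = 1 + 1^2 = 2
  Explicitly: c1, pair(c1, c1).
So there are 2 ground terms available for substitution.
The clause has 2 distinct variables (x, z), each appearing in the body. In the free term algebra distinct substitutions yield syntactically distinct ground instances.
Number of ground instances = 2^2 = 4.

4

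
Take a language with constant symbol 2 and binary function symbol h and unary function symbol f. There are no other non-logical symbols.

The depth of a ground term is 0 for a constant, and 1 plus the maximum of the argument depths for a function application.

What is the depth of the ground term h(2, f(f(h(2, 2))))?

4

depth(h(2, 2)) = 1 + max(0, 0) = 1
depth(f(h(2, 2))) = 1 + depth(h(2, 2)) = 1 + 1 = 2
depth(f(f(h(2, 2)))) = 1 + depth(f(h(2, 2))) = 1 + 2 = 3
depth(h(2, f(f(h(2, 2))))) = 1 + max(0, 3) = 4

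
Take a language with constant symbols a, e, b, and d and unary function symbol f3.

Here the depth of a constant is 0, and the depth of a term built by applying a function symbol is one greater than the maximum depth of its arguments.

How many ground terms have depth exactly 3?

4

If N_k denotes the number of depth-≤k ground terms, the 4 constants give N_0 = 4, and each function symbol of arity r contributes N_{k-1}^r new terms at level k: N_k = 4 + N_{k-1}.
N_0 = 4
N_1 = 4 + 4 = 8
N_2 = 4 + 8 = 12
N_3 = 4 + 12 = 16
Terms of depth exactly 3: N_3 − N_2 = 16 − 12 = 4.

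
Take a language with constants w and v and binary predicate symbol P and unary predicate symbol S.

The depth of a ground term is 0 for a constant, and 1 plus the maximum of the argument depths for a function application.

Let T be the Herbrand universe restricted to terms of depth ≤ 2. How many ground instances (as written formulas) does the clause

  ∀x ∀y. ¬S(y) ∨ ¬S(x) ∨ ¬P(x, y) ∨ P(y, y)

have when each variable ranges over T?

Ground terms of depth ≤ 2:
  With no function symbols every ground term is a constant, so there are exactly 2 ground terms at every depth bound.
  N_0 = 2
  N_1 = 2
  N_2 = 2
  Explicitly: w, v.
So there are 2 ground terms available for substitution.
Each of x, y ranges independently over the available ground terms, and distinct assignments produce distinct instances.
Number of ground instances = 2^2 = 4.

4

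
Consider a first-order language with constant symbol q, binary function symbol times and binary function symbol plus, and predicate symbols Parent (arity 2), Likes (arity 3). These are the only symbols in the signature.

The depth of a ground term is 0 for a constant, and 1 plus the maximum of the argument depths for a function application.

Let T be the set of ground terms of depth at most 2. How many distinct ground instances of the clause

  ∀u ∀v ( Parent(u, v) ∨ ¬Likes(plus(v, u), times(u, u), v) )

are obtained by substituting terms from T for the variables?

361

Ground terms of depth ≤ 2:
  Let N_k = |{terms of depth ≤ k}|. Then N_0 = 1 and N_k = 1 + N_{k-1}^2 + N_{k-1}^2 for k ≥ 1 (one summand per function symbol, arity giving the exponent).
  N_0 = 1
  N_1 = 1 + 1^2 + 1^2 = 3
  N_2 = 1 + 3^2 + 3^2 = 19
So there are 19 ground terms available for substitution.
The body mentions every one of the 2 quantified variables; since ground terms form a free algebra, no two substitutions collapse to the same formula.
Number of ground instances = 19^2 = 361.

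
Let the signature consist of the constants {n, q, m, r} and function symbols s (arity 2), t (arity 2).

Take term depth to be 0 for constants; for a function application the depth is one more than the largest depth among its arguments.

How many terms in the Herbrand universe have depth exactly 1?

Let N_k count ground terms of depth at most k. Each non-constant term of depth ≤ k is some function symbol applied to depth-≤(k−1) arguments, giving N_k = 4 + N_{k-1}^2 + N_{k-1}^2.
N_0 = 4
N_1 = 4 + 4^2 + 4^2 = 36
Terms of depth exactly 1: N_1 − N_0 = 36 − 4 = 32.

32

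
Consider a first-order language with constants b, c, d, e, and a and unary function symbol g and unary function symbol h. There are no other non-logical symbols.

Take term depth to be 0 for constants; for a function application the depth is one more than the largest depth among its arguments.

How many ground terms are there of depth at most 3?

Let N_k count ground terms of depth at most k. Each non-constant term of depth ≤ k is some function symbol applied to depth-≤(k−1) arguments, giving N_k = 5 + N_{k-1} + N_{k-1}.
N_0 = 5
N_1 = 5 + 5 + 5 = 15
N_2 = 5 + 15 + 15 = 35
N_3 = 5 + 35 + 35 = 75

75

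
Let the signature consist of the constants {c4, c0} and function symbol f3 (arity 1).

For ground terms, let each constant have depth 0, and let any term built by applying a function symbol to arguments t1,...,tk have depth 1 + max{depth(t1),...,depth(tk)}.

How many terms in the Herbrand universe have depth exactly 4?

2

Let N_k count ground terms of depth at most k. Each non-constant term of depth ≤ k is some function symbol applied to depth-≤(k−1) arguments, giving N_k = 2 + N_{k-1}.
N_0 = 2
N_1 = 2 + 2 = 4
N_2 = 2 + 4 = 6
N_3 = 2 + 6 = 8
N_4 = 2 + 8 = 10
Terms of depth exactly 4: N_4 − N_3 = 10 − 8 = 2.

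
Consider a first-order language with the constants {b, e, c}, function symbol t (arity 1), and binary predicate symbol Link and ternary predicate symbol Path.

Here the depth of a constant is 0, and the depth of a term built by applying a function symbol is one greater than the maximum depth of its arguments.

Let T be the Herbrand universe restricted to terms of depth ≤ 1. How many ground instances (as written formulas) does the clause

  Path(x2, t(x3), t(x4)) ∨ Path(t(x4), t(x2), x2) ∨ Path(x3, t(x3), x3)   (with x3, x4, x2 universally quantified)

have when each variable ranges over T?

216

Ground terms of depth ≤ 1:
  If N_k denotes the number of depth-≤k ground terms, the 3 constants give N_0 = 3, and each function symbol of arity r contributes N_{k-1}^r new terms at level k: N_k = 3 + N_{k-1}.
  N_0 = 3
  N_1 = 3 + 3 = 6
  Explicitly: b, e, c, t(b), t(e), t(c).
So there are 6 ground terms available for substitution.
The clause has 3 distinct variables (x3, x4, x2), each appearing in the body. In the free term algebra distinct substitutions yield syntactically distinct ground instances.
Number of ground instances = 6^3 = 216.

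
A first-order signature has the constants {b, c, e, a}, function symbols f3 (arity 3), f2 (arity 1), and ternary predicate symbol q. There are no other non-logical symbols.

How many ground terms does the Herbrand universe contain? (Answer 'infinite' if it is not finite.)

infinite

The signature has at least one function symbol (f3, arity 3) and at least one constant (b).
Iterating f3 gives infinitely many distinct ground terms: b, f3(b, b, b), f3(f3(b, b, b), f3(b, b, b), f3(b, b, b)), ...
So the Herbrand universe is infinite.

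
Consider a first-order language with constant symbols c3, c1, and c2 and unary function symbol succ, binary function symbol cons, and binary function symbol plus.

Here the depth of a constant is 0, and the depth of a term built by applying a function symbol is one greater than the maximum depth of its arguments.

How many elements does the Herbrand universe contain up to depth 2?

If N_k denotes the number of depth-≤k ground terms, the 3 constants give N_0 = 3, and each function symbol of arity r contributes N_{k-1}^r new terms at level k: N_k = 3 + N_{k-1} + N_{k-1}^2 + N_{k-1}^2.
N_0 = 3
N_1 = 3 + 3 + 3^2 + 3^2 = 24
N_2 = 3 + 24 + 24^2 + 24^2 = 1179

1179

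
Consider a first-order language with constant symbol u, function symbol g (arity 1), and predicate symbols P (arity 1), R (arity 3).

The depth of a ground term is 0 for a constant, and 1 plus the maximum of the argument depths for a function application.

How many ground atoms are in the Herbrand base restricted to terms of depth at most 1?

First count ground terms of depth ≤ 1.
Let N_k = |{terms of depth ≤ k}|. Then N_0 = 1 and N_k = 1 + N_{k-1} for k ≥ 1 (one summand per function symbol, arity giving the exponent).
N_0 = 1
N_1 = 1 + 1 = 2
Explicitly: u, g(u).
So |H| = 2.
Ground atoms are formed by filling each argument slot of a predicate with a term from H, so an r-ary predicate gives |H|^r atoms:
  P: 2;  R: 2^3 = 8
Total ground atoms: 2 + 8 = 10.

10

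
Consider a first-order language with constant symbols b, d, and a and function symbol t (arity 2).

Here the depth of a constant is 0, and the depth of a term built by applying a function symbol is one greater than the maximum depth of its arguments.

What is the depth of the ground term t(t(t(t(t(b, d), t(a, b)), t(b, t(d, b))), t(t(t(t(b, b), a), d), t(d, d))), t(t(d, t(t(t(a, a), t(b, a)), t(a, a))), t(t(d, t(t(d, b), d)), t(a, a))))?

depth(t(b, d)) = 1 + max(0, 0) = 1
depth(t(a, b)) = 1 + max(0, 0) = 1
depth(t(t(b, d), t(a, b))) = 1 + max(1, 1) = 2
depth(t(d, b)) = 1 + max(0, 0) = 1
depth(t(b, t(d, b))) = 1 + max(0, 1) = 2
depth(t(t(t(b, d), t(a, b)), t(b, t(d, b)))) = 1 + max(2, 2) = 3
depth(t(b, b)) = 1 + max(0, 0) = 1
depth(t(t(b, b), a)) = 1 + max(1, 0) = 2
depth(t(t(t(b, b), a), d)) = 1 + max(2, 0) = 3
depth(t(d, d)) = 1 + max(0, 0) = 1
depth(t(t(t(t(b, b), a), d), t(d, d))) = 1 + max(3, 1) = 4
depth(t(t(t(t(b, d), t(a, b)), t(b, t(d, b))), t(t(t(t(b, b), a), d), t(d, d)))) = 1 + max(3, 4) = 5
depth(t(a, a)) = 1 + max(0, 0) = 1
depth(t(b, a)) = 1 + max(0, 0) = 1
depth(t(t(a, a), t(b, a))) = 1 + max(1, 1) = 2
depth(t(t(t(a, a), t(b, a)), t(a, a))) = 1 + max(2, 1) = 3
depth(t(d, t(t(t(a, a), t(b, a)), t(a, a)))) = 1 + max(0, 3) = 4
depth(t(t(d, b), d)) = 1 + max(1, 0) = 2
depth(t(d, t(t(d, b), d))) = 1 + max(0, 2) = 3
depth(t(t(d, t(t(d, b), d)), t(a, a))) = 1 + max(3, 1) = 4
depth(t(t(d, t(t(t(a, a), t(b, a)), t(a, a))), t(t(d, t(t(d, b), d)), t(a, a)))) = 1 + max(4, 4) = 5
depth(t(t(t(t(t(b, d), t(a, b)), t(b, t(d, b))), t(t(t(t(b, b), a), d), t(d, d))), t(t(d, t(t(t(a, a), t(b, a)), t(a, a))), t(t(d, t(t(d, b), d)), t(a, a))))) = 1 + max(5, 5) = 6

6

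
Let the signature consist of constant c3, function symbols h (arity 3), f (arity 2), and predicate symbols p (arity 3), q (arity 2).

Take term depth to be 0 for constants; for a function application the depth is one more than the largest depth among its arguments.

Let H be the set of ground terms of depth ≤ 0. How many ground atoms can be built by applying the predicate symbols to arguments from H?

First count ground terms of depth ≤ 0.
Let N_k count ground terms of depth at most k. Each non-constant term of depth ≤ k is some function symbol applied to depth-≤(k−1) arguments, giving N_k = 1 + N_{k-1}^3 + N_{k-1}^2.
N_0 = 1
Explicitly: c3.
So |H| = 1.
A ground atom is a predicate applied to a tuple of terms from H, so the count is the sum over predicates of |H|^arity:
  p: 1^3 = 1;  q: 1^2 = 1
Total ground atoms: 1 + 1 = 2.

2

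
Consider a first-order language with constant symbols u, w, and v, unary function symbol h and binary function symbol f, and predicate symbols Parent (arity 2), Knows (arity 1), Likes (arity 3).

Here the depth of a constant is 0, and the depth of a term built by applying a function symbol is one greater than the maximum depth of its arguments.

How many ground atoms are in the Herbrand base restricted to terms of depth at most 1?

3615

First count ground terms of depth ≤ 1.
If N_k denotes the number of depth-≤k ground terms, the 3 constants give N_0 = 3, and each function symbol of arity r contributes N_{k-1}^r new terms at level k: N_k = 3 + N_{k-1} + N_{k-1}^2.
N_0 = 3
N_1 = 3 + 3 + 3^2 = 15
So |H| = 15.
Ground atoms are formed by filling each argument slot of a predicate with a term from H, so an r-ary predicate gives |H|^r atoms:
  Parent: 15^2 = 225;  Knows: 15;  Likes: 15^3 = 3375
Total ground atoms: 225 + 15 + 3375 = 3615.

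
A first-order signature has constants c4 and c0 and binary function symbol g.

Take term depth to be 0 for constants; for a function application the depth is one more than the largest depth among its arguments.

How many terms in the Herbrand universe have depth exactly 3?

Let N_k = |{terms of depth ≤ k}|. Then N_0 = 2 and N_k = 2 + N_{k-1}^2 for k ≥ 1 (one summand per function symbol, arity giving the exponent).
N_0 = 2
N_1 = 2 + 2^2 = 6
N_2 = 2 + 6^2 = 38
N_3 = 2 + 38^2 = 1446
Terms of depth exactly 3: N_3 − N_2 = 1446 − 38 = 1408.

1408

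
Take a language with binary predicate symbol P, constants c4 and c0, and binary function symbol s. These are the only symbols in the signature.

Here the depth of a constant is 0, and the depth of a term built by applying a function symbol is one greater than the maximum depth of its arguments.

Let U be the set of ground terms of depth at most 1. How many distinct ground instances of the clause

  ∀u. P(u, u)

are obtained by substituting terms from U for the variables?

Ground terms of depth ≤ 1:
  Count level by level. With function symbols s/2, the terms of depth ≤ k are the 2 constants together with each function applied to depth-≤(k−1) tuples, so N_k = 2 + N_{k-1}^2.
  N_0 = 2
  N_1 = 2 + 2^2 = 6
So there are 6 ground terms available for substitution.
The clause has 1 distinct variable (u), which appears in the body. In the free term algebra distinct substitutions yield syntactically distinct ground instances.
Number of ground instances = 6.

6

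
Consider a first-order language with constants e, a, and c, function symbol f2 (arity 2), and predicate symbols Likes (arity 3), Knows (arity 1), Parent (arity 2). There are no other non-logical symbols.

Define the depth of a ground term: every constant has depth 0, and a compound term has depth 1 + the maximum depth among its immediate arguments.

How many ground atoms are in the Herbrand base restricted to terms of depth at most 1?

First count ground terms of depth ≤ 1.
Let N_k = |{terms of depth ≤ k}|. Then N_0 = 3 and N_k = 3 + N_{k-1}^2 for k ≥ 1 (one summand per function symbol, arity giving the exponent).
N_0 = 3
N_1 = 3 + 3^2 = 12
Explicitly: e, a, c, f2(e, e), f2(e, a), f2(e, c), f2(a, e), f2(a, a), f2(a, c), f2(c, e), f2(c, a), f2(c, c).
So |H| = 12.
For each predicate symbol, the number of ground atoms is |H| raised to its arity; summing:
  Likes: 12^3 = 1728;  Knows: 12;  Parent: 12^2 = 144
Total ground atoms: 1728 + 12 + 144 = 1884.

1884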